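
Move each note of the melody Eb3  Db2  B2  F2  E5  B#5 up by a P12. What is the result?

Bb4 Ab3 F#4 C4 B6 F##7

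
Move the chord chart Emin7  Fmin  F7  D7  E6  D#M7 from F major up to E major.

F major up to E major is a major seventh; each chord root moves by that interval while the quality stays the same.
Emin7: root E up a major seventh → D#, giving D#min7.
Fmin: root F up a major seventh → E, giving Emin.
F7: root F up a major seventh → E, giving E7.
D7: root D up a major seventh → C#, giving C#7.
E6: root E up a major seventh → D#, giving D#6.
D#M7: root D# up a major seventh → C##, giving C##M7.

D#min7 Emin E7 C#7 D#6 C##M7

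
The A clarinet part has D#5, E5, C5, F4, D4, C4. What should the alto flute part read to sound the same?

First find concert pitch: the A clarinet sounds a minor third below written, so D#5 E5 C5 F4 D4 C4 sounds B#4 C#5 A4 D4 B3 A3.
Then write for alto flute: it sounds a perfect fourth below written, so the part must be a perfect fourth above concert.
B#4 → E#5
C#5 → F#5
A4 → D5
D4 → G4
B3 → E4
A3 → D4

E#5 F#5 D5 G4 E4 D4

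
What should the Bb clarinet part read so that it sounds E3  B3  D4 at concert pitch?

The Bb clarinet sounds a major second below written, so the written part must be a major second above concert — transpose each note up.
E3 -> F#3
B3 -> C#4
D4 -> E4

F#3 C#4 E4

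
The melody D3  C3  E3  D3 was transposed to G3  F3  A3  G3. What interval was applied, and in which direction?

From D3 to G3 is 4 letter names — a fourth of some quality.
D3 to G3 is 5 semitones, which makes it a perfect fourth; the second version is higher, so the direction is up.
Checking another pair — D3 → G3 — gives the same interval.

up a perfect fourth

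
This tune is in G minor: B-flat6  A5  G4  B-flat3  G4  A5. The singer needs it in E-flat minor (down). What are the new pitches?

From G down to E-flat is a major third; apply that to each pitch.
Bb6 gives Gb6
A5 gives F5
G4 gives Eb4
Bb3 gives Gb3
G4 gives Eb4
A5 gives F5

Gb6 F5 Eb4 Gb3 Eb4 F5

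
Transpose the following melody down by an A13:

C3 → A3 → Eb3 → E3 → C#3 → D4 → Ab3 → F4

C3 becomes Ebb1
A3 becomes Cb2
Eb3 becomes Gbb1
E3 becomes Gb1
C#3 becomes Eb1
D4 becomes Fb2
Ab3 becomes Cbb2
F4 becomes Abb2

Ebb1 Cb2 Gbb1 Gb1 Eb1 Fb2 Cbb2 Abb2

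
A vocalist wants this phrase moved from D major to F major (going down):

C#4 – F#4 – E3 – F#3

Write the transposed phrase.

E3 A3 G2 A2

From D down to F is a major sixth; apply that to each pitch.
C#4 to E3
F#4 to A3
E3 to G2
F#3 to A2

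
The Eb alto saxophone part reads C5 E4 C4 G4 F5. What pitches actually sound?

Eb4 G3 Eb3 Bb3 Ab4

The Eb alto saxophone sounds a major sixth below written, so transpose each written note down a major sixth.
C5 gives Eb4
E4 gives G3
C4 gives Eb3
G4 gives Bb3
F5 gives Ab4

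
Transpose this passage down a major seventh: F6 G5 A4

Gb5 Ab4 Bb3

F6 to Gb5
G5 to Ab4
A4 to Bb3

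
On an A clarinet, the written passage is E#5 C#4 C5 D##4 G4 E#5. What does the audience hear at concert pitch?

The A clarinet sounds a minor third below written, so transpose each written note down a minor third.
E#5 gives C##5
C#4 gives A#3
C5 gives A4
D##4 gives B##3
G4 gives E4
E#5 gives C##5

C##5 A#3 A4 B##3 E4 C##5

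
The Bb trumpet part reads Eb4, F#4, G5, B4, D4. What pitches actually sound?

Db4 E4 F5 A4 C4

The Bb trumpet sounds a major second below written, so transpose each written note down a major second.
Eb4 -> Db4
F#4 -> E4
G5 -> F5
B4 -> A4
D4 -> C4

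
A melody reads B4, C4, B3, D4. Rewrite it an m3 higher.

D5 Eb4 D4 F4

B4 becomes D5
C4 becomes Eb4
B3 becomes D4
D4 becomes F4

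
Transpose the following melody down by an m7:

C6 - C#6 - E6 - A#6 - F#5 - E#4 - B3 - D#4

D5 D#5 F#5 B#5 G#4 F##3 C#3 E#3

C6 → D5
C#6 → D#5
E6 → F#5
A#6 → B#5
F#5 → G#4
E#4 → F##3
B3 → C#3
D#4 → E#3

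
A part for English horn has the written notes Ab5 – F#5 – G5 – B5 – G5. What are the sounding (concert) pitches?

Written C4 on the English horn sounds as F3, a perfect fifth lower; apply that shift to every note.
Ab5 becomes Db5
F#5 becomes B4
G5 becomes C5
B5 becomes E5
G5 becomes C5

Db5 B4 C5 E5 C5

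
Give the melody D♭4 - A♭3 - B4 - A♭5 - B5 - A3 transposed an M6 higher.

A major sixth up from Db4 gives Bb4.
A major sixth up from Ab3 gives F4.
A major sixth up from B4 gives G#5.
A major sixth up from Ab5 gives F6.
B5: a sixth up reaches G, and 9 semitones makes it G#6.
A major sixth up from A3 gives F#4.

Bb4 F4 G#5 F6 G#6 F#4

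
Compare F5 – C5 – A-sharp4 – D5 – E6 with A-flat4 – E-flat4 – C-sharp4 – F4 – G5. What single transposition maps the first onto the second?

down a major sixth

Take the first pair: F5 → Ab4. F to A spans 6 letter names, so the interval is some kind of sixth.
Ab4 to F5 is 9 semitones, which makes it a major sixth; the second version is lower, so the direction is down.
Checking another pair — E6 → G5 — gives the same interval.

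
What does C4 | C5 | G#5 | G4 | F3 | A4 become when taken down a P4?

C4 to G3
C5 to G4
G#5 to D#5
G4 to D4
F3 to C3
A4 to E4

G3 G4 D#5 D4 C3 E4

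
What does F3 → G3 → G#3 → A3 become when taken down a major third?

Db3 Eb3 E3 F3

F3: a third down reaches D, and 4 semitones makes it Db3.
G3: a third down reaches E, and 4 semitones makes it Eb3.
A major third down from G#3 gives E3.
A major third down from A3 gives F3.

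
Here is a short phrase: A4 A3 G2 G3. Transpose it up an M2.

B4 B3 A2 A3

A4 up a major second is B4.
A3: a second up reaches B, and 2 semitones makes it B3.
G2: a second up reaches A, and 2 semitones makes it A2.
A major second up from G3 gives A3.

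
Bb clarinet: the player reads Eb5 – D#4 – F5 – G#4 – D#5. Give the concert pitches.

The Bb clarinet sounds a major second below written, so transpose each written note down a major second.
Eb5 becomes Db5
D#4 becomes C#4
F5 becomes Eb5
G#4 becomes F#4
D#5 becomes C#5

Db5 C#4 Eb5 F#4 C#5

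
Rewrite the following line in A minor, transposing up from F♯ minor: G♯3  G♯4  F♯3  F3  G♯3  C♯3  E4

B3 B4 A3 Ab3 B3 E3 G4

From F♯ up to A is a minor third; apply that to each pitch.
G#3 to B3
G#4 to B4
F#3 to A3
F3 to Ab3
G#3 to B3
C#3 to E3
E4 to G4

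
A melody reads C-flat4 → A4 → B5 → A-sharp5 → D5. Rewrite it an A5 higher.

G4 E#5 F##6 E##6 A#5

An augmented fifth up from Cb4 gives G4.
A4: a fifth up reaches E, and 8 semitones makes it E#5.
An augmented fifth up from B5 gives F##6.
A#5: a fifth up reaches E, and 8 semitones makes it E##6.
D5 up an augmented fifth is A#5.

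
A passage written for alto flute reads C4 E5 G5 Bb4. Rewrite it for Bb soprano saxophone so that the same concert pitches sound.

First find concert pitch: the alto flute sounds a perfect fourth below written, so C4 E5 G5 Bb4 sounds G3 B4 D5 F4.
Then write for Bb soprano saxophone: it sounds a major second below written, so the part must be a major second above concert.
G3 → A3
B4 → C#5
D5 → E5
F4 → G4

A3 C#5 E5 G4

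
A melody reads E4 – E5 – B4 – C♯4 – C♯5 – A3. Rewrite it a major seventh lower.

E4 down a major seventh is F3.
A major seventh down from E5 gives F4.
B4: a seventh down reaches C, and 11 semitones makes it C4.
A major seventh down from C#4 gives D3.
A major seventh down from C#5 gives D4.
A3 down a major seventh is Bb2.

F3 F4 C4 D3 D4 Bb2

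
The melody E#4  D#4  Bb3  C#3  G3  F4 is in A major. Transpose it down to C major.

G#3 F#3 Db3 E2 Bb2 Ab3

From A down to C is a major sixth; apply that to each pitch.
E#4 to G#3
D#4 to F#3
Bb3 to Db3
C#3 to E2
G3 to Bb2
F4 to Ab3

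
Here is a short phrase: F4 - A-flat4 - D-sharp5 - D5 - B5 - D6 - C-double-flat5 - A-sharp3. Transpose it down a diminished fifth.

B3 D4 G##4 G#4 E#5 G#5 Fb4 D##3

F4: a fifth down reaches B, and 6 semitones makes it B3.
A diminished fifth down from Ab4 gives D4.
D#5 down a diminished fifth is G##4.
A diminished fifth down from D5 gives G#4.
B5 down a diminished fifth is E#5.
D6: a fifth down reaches G, and 6 semitones makes it G#5.
A diminished fifth down from Cbb5 gives Fb4.
A#3: a fifth down reaches D, and 6 semitones makes it D##3.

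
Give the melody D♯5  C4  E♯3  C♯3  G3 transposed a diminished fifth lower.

G##4 F#3 A##2 F##2 C#3

D#5 → G##4
C4 → F#3
E#3 → A##2
C#3 → F##2
G3 → C#3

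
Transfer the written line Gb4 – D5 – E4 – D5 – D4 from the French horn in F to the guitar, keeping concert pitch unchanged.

First find concert pitch: the French horn in F sounds a perfect fifth below written, so Gb4 D5 E4 D5 D4 sounds Cb4 G4 A3 G4 G3.
Then write for guitar: it sounds a perfect octave below written, so the part must be a perfect octave above concert.
Cb4 → Cb5
G4 → G5
A3 → A4
G4 → G5
G3 → G4

Cb5 G5 A4 G5 G4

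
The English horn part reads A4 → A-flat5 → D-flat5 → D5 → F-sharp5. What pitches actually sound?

D4 Db5 Gb4 G4 B4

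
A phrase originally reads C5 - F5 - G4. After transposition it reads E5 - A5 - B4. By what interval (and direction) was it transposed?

up a major third

Take the first pair: C5 → E5. C to E spans 3 letter names, so the interval is some kind of third.
C5 to E5 is 4 semitones, which makes it a major third; the second version is higher, so the direction is up.
Checking another pair — G4 → B4 — gives the same interval.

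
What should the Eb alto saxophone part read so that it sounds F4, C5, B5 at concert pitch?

D5 A5 G#6

The Eb alto saxophone sounds a major sixth below written, so the written part must be a major sixth above concert — transpose each note up.
F4 gives D5
C5 gives A5
B5 gives G#6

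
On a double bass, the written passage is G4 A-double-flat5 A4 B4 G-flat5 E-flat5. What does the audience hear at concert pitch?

Written C4 on the double bass sounds as C3, a perfect octave lower; apply that shift to every note.
G4 -> G3
Abb5 -> Abb4
A4 -> A3
B4 -> B3
Gb5 -> Gb4
Eb5 -> Eb4

G3 Abb4 A3 B3 Gb4 Eb4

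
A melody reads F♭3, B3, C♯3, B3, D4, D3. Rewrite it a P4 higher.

Bbb3 E4 F#3 E4 G4 G3

Fb3 → Bbb3
B3 → E4
C#3 → F#3
B3 → E4
D4 → G4
D3 → G3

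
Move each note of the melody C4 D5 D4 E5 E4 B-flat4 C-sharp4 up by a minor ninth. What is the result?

Db5 Eb6 Eb5 F6 F5 Cb6 D5

C4 -> Db5
D5 -> Eb6
D4 -> Eb5
E5 -> F6
E4 -> F5
Bb4 -> Cb6
C#4 -> D5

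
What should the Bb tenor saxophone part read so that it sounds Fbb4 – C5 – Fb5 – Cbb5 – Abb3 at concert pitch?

The Bb tenor saxophone sounds a major ninth below written, so the written part must be a major ninth above concert — transpose each note up.
Fbb4 -> Gbb5
C5 -> D6
Fb5 -> Gb6
Cbb5 -> Dbb6
Abb3 -> Bbb4

Gbb5 D6 Gb6 Dbb6 Bbb4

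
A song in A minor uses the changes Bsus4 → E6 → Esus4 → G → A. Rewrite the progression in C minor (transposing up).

Dsus4 G6 Gsus4 Bb C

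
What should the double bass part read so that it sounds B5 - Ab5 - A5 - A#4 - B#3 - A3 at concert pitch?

Written C4 sounds as C3 on the double bass, so concert pitches are written a perfect octave up.
B5 → B6
Ab5 → Ab6
A5 → A6
A#4 → A#5
B#3 → B#4
A3 → A4

B6 Ab6 A6 A#5 B#4 A4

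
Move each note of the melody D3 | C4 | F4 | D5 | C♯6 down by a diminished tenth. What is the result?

D3 becomes B#1
C4 becomes A#2
F4 becomes D#3
D5 becomes B#3
C#6 becomes A##4

B#1 A#2 D#3 B#3 A##4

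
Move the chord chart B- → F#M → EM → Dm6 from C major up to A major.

C major up to A major is a major sixth; each chord root moves by that interval while the quality stays the same.
B-: root B up a major sixth → G#, giving G#-.
F#M: root F# up a major sixth → D#, giving D#M.
EM: root E up a major sixth → C#, giving C#M.
Dm6: root D up a major sixth → B, giving Bm6.

G#- D#M C#M Bm6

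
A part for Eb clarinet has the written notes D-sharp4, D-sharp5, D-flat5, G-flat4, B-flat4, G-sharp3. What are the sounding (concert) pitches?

F#4 F#5 Fb5 Bbb4 Db5 B3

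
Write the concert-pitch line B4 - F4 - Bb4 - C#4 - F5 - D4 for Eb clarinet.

G#4 D4 G4 A#3 D5 B3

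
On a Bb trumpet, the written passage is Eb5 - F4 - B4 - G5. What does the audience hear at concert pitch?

The Bb trumpet sounds a major second below written, so transpose each written note down a major second.
Eb5 → Db5
F4 → Eb4
B4 → A4
G5 → F5

Db5 Eb4 A4 F5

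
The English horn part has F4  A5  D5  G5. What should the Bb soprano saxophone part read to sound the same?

First find concert pitch: the English horn sounds a perfect fifth below written, so F4 A5 D5 G5 sounds Bb3 D5 G4 C5.
Then write for Bb soprano saxophone: it sounds a major second below written, so the part must be a major second above concert.
Bb3 → C4
D5 → E5
G4 → A4
C5 → D5

C4 E5 A4 D5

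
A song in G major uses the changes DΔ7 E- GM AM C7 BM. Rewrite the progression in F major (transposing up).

CΔ7 D- FM GM Bb7 AM

G major up to F major is a minor seventh; each chord root moves by that interval while the quality stays the same.
DΔ7: root D up a minor seventh → C, giving CΔ7.
E-: root E up a minor seventh → D, giving D-.
GM: root G up a minor seventh → F, giving FM.
AM: root A up a minor seventh → G, giving GM.
C7: root C up a minor seventh → Bb, giving Bb7.
BM: root B up a minor seventh → A, giving AM.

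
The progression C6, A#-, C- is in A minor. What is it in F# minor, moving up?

A6 F##- A-

A minor up to F# minor is a major sixth; each chord root moves by that interval while the quality stays the same.
C6: root C up a major sixth → A, giving A6.
A#-: root A# up a major sixth → F##, giving F##-.
C-: root C up a major sixth → A, giving A-.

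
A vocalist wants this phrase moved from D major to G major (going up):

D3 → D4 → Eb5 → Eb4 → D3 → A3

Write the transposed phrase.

From D up to G is a perfect fourth; apply that to each pitch.
D3 gives G3
D4 gives G4
Eb5 gives Ab5
Eb4 gives Ab4
D3 gives G3
A3 gives D4

G3 G4 Ab5 Ab4 G3 D4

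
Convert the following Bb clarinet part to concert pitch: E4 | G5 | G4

D4 F5 F4

Written C4 on the Bb clarinet sounds as Bb3, a major second lower; apply that shift to every note.
E4 to D4
G5 to F5
G4 to F4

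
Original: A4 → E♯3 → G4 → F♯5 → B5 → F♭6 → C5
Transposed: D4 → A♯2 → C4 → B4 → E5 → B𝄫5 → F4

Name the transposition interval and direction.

Take the first pair: A4 → D4. A to D spans 5 letter names, so the interval is some kind of fifth.
D4 to A4 is 7 semitones, which makes it a perfect fifth; the second version is lower, so the direction is down.
Checking another pair — C5 → F4 — gives the same interval.

down a perfect fifth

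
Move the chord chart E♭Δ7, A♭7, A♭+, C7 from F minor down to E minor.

DΔ7 G7 G+ B7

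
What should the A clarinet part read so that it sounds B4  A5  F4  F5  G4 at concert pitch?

D5 C6 Ab4 Ab5 Bb4

Written C4 sounds as A3 on the A clarinet, so concert pitches are written a minor third up.
B4 to D5
A5 to C6
F4 to Ab4
F5 to Ab5
G4 to Bb4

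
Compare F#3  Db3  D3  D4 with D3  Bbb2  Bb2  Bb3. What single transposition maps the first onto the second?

down a major third

From F#3 to D3 is 3 letter names — a third of some quality.
D3 to F#3 is 4 semitones, which makes it a major third; the second version is lower, so the direction is down.
Checking another pair — D4 → Bb3 — gives the same interval.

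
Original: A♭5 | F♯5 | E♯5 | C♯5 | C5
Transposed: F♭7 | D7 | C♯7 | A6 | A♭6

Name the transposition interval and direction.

Take the first pair: Ab5 → Fb7. A to F spans 13 letter names, so the interval is some kind of thirteenth.
Ab5 to Fb7 is 20 semitones, which makes it a minor thirteenth; the second version is higher, so the direction is up.
Checking another pair — C5 → Ab6 — gives the same interval.

up a minor thirteenth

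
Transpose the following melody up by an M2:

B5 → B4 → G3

C#6 C#5 A3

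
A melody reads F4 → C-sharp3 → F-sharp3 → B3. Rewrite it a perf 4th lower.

C4 G#2 C#3 F#3

F4 gives C4
C#3 gives G#2
F#3 gives C#3
B3 gives F#3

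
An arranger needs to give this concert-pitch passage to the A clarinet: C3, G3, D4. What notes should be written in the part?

Eb3 Bb3 F4

The A clarinet sounds a minor third below written, so the written part must be a minor third above concert — transpose each note up.
C3 to Eb3
G3 to Bb3
D4 to F4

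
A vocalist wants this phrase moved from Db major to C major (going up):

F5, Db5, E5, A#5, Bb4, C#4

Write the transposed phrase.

E6 C6 D#6 G##6 A5 B#4

Db major to C major up is a major seventh, so every note moves up by that interval.
F5 to E6
Db5 to C6
E5 to D#6
A#5 to G##6
Bb4 to A5
C#4 to B#4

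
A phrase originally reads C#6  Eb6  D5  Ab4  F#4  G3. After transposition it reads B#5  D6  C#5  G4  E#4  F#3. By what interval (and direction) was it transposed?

Take the first pair: C#6 → B#5. C to B spans 2 letter names, so the interval is some kind of second.
B#5 to C#6 is 1 semitone, which makes it a minor second; the second version is lower, so the direction is down.
Checking another pair — G3 → F#3 — gives the same interval.

down a minor second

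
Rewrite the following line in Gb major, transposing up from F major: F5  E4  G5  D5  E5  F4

From F up to Gb is a minor second; apply that to each pitch.
F5 gives Gb5
E4 gives F4
G5 gives Ab5
D5 gives Eb5
E5 gives F5
F4 gives Gb4

Gb5 F4 Ab5 Eb5 F5 Gb4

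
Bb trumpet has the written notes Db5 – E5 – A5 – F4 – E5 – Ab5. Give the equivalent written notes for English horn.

First find concert pitch: the Bb trumpet sounds a major second below written, so Db5 E5 A5 F4 E5 Ab5 sounds Cb5 D5 G5 Eb4 D5 Gb5.
Then write for English horn: it sounds a perfect fifth below written, so the part must be a perfect fifth above concert.
Cb5 → Gb5
D5 → A5
G5 → D6
Eb4 → Bb4
D5 → A5
Gb5 → Db6

Gb5 A5 D6 Bb4 A5 Db6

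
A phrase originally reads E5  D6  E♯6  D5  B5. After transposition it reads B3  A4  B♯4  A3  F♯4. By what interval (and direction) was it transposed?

down a perfect eleventh

From E5 to B3 is 11 letter names — an eleventh of some quality.
B3 to E5 is 17 semitones, which makes it a perfect eleventh; the second version is lower, so the direction is down.
Checking another pair — B5 → F#4 — gives the same interval.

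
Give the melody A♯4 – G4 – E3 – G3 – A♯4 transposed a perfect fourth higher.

D#5 C5 A3 C4 D#5

A perfect fourth up from A#4 gives D#5.
G4: a fourth up reaches C, and 5 semitones makes it C5.
A perfect fourth up from E3 gives A3.
A perfect fourth up from G3 gives C4.
A#4 up a perfect fourth is D#5.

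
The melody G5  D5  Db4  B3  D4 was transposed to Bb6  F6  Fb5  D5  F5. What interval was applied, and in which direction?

From G5 to Bb6 is 10 letter names — a tenth of some quality.
G5 to Bb6 is 15 semitones, which makes it a minor tenth; the second version is higher, so the direction is up.
Checking another pair — D4 → F5 — gives the same interval.

up a minor tenth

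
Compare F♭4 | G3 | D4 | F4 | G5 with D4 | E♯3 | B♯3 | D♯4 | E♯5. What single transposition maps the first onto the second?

From Fb4 to D4 is 3 letter names — a third of some quality.
D4 to Fb4 is 2 semitones, which makes it a diminished third; the second version is lower, so the direction is down.
Checking another pair — G5 → E#5 — gives the same interval.

down a diminished third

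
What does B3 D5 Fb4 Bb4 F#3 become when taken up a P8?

B4 D6 Fb5 Bb5 F#4

B3 up a perfect octave is B4.
D5 up a perfect octave is D6.
Fb4 up a perfect octave is Fb5.
Bb4: an octave up reaches B, and 12 semitones makes it Bb5.
A perfect octave up from F#3 gives F#4.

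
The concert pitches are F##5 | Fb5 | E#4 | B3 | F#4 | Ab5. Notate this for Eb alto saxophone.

Written C4 sounds as Eb3 on the Eb alto saxophone, so concert pitches are written a major sixth up.
F##5 becomes D##6
Fb5 becomes Db6
E#4 becomes C##5
B3 becomes G#4
F#4 becomes D#5
Ab5 becomes F6

D##6 Db6 C##5 G#4 D#5 F6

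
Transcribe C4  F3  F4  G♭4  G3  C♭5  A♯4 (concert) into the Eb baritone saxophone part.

A5 D5 D6 Eb6 E5 Ab6 F##6

Written C4 sounds as Eb2 on the Eb baritone saxophone, so concert pitches are written a major thirteenth up.
C4 -> A5
F3 -> D5
F4 -> D6
Gb4 -> Eb6
G3 -> E5
Cb5 -> Ab6
A#4 -> F##6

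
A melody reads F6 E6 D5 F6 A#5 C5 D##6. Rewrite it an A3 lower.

Dbb6 Cb6 Bbb4 Dbb6 F5 Abb4 B5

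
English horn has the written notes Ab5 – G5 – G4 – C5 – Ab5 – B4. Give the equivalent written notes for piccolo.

Db4 C4 C3 F3 Db4 E3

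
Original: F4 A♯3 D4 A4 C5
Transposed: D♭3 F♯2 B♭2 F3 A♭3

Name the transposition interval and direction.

down a major tenth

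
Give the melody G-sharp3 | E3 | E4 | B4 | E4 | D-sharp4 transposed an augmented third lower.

Eb3 Cb3 Cb4 Gb4 Cb4 Bb3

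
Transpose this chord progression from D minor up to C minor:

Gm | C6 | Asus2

Fm Bb6 Gsus2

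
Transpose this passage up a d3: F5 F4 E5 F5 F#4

Abb5 Abb4 Gb5 Abb5 Ab4

F5 -> Abb5
F4 -> Abb4
E5 -> Gb5
F5 -> Abb5
F#4 -> Ab4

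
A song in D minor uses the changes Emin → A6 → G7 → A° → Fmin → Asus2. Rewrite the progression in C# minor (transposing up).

D#min G#6 F#7 G#° Emin G#sus2

D minor up to C# minor is a major seventh; each chord root moves by that interval while the quality stays the same.
Emin: root E up a major seventh → D#, giving D#min.
A6: root A up a major seventh → G#, giving G#6.
G7: root G up a major seventh → F#, giving F#7.
A°: root A up a major seventh → G#, giving G#°.
Fmin: root F up a major seventh → E, giving Emin.
Asus2: root A up a major seventh → G#, giving G#sus2.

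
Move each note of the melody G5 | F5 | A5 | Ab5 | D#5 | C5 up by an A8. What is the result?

G#6 F#6 A#6 A6 D##6 C#6

G5 up an augmented octave is G#6.
F5 up an augmented octave is F#6.
A5: an octave up reaches A, and 13 semitones makes it A#6.
Ab5 up an augmented octave is A6.
D#5 up an augmented octave is D##6.
C5 up an augmented octave is C#6.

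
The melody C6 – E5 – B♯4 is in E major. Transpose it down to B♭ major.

Gb5 Bb4 F#4

E major to B♭ major down is an augmented fourth, so every note moves down by that interval.
C6 -> Gb5
E5 -> Bb4
B#4 -> F#4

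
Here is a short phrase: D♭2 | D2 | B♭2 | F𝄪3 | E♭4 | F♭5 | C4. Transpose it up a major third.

Db2 up a major third is F2.
A major third up from D2 gives F#2.
A major third up from Bb2 gives D3.
F##3: a third up reaches A, and 4 semitones makes it A##3.
Eb4: a third up reaches G, and 4 semitones makes it G4.
A major third up from Fb5 gives Ab5.
C4 up a major third is E4.

F2 F#2 D3 A##3 G4 Ab5 E4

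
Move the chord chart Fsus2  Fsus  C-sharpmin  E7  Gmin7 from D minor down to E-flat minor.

Gbsus2 Gbsus Dmin F7 Abmin7

D minor down to E-flat minor is a major seventh; each chord root moves by that interval while the quality stays the same.
Fsus2: root F down a major seventh → Gb, giving Gbsus2.
Fsus: root F down a major seventh → Gb, giving Gbsus.
C-sharpmin: root C-sharp down a major seventh → D, giving Dmin.
E7: root E down a major seventh → F, giving F7.
Gmin7: root G down a major seventh → Ab, giving Abmin7.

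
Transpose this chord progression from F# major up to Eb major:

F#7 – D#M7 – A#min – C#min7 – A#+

Eb7 CM7 Gmin Bbmin7 G+

F# major up to Eb major is a diminished seventh; each chord root moves by that interval while the quality stays the same.
F#7: root F# up a diminished seventh → Eb, giving Eb7.
D#M7: root D# up a diminished seventh → C, giving CM7.
A#min: root A# up a diminished seventh → G, giving Gmin.
C#min7: root C# up a diminished seventh → Bb, giving Bbmin7.
A#+: root A# up a diminished seventh → G, giving G+.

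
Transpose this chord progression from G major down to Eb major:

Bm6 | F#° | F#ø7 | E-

G major down to Eb major is a major third; each chord root moves by that interval while the quality stays the same.
Bm6: root B down a major third → G, giving Gm6.
F#°: root F# down a major third → D, giving D°.
F#ø7: root F# down a major third → D, giving Dø7.
E-: root E down a major third → C, giving C-.

Gm6 D° Dø7 C-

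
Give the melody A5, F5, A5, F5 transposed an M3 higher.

A5 → C#6
F5 → A5
A5 → C#6
F5 → A5

C#6 A5 C#6 A5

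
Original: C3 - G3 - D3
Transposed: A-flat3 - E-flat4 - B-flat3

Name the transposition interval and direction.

up a minor sixth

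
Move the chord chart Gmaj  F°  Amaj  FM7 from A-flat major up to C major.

Bmaj A° C#maj AM7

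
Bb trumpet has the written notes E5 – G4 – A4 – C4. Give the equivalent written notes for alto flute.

First find concert pitch: the Bb trumpet sounds a major second below written, so E5 G4 A4 C4 sounds D5 F4 G4 Bb3.
Then write for alto flute: it sounds a perfect fourth below written, so the part must be a perfect fourth above concert.
D5 → G5
F4 → Bb4
G4 → C5
Bb3 → Eb4

G5 Bb4 C5 Eb4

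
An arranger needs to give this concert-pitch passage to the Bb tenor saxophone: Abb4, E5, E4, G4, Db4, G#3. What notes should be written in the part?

Written C4 sounds as Bb2 on the Bb tenor saxophone, so concert pitches are written a major ninth up.
Abb4 → Bbb5
E5 → F#6
E4 → F#5
G4 → A5
Db4 → Eb5
G#3 → A#4

Bbb5 F#6 F#5 A5 Eb5 A#4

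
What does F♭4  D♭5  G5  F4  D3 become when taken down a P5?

Bbb3 Gb4 C5 Bb3 G2

Fb4 to Bbb3
Db5 to Gb4
G5 to C5
F4 to Bb3
D3 to G2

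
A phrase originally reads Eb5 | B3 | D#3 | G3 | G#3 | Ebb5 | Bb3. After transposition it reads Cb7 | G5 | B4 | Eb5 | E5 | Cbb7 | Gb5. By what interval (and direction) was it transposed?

up a minor thirteenth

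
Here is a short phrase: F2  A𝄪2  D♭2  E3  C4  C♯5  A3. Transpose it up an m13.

F2 to Db4
A##2 to F##4
Db2 to Bbb3
E3 to C5
C4 to Ab5
C#5 to A6
A3 to F5

Db4 F##4 Bbb3 C5 Ab5 A6 F5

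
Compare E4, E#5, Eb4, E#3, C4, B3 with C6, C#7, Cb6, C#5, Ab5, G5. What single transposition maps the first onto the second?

up a minor thirteenth

From E4 to C6 is 13 letter names — a thirteenth of some quality.
E4 to C6 is 20 semitones, which makes it a minor thirteenth; the second version is higher, so the direction is up.
Checking another pair — B3 → G5 — gives the same interval.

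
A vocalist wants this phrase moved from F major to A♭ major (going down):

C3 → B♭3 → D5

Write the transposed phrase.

Eb2 Db3 F4

From F down to A♭ is a major sixth; apply that to each pitch.
C3 to Eb2
Bb3 to Db3
D5 to F4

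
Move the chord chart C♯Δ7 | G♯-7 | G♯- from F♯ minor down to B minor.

F♯ minor down to B minor is a perfect fifth; each chord root moves by that interval while the quality stays the same.
C♯Δ7: root C♯ down a perfect fifth → F#, giving F#Δ7.
G♯-7: root G♯ down a perfect fifth → C#, giving C#-7.
G♯-: root G♯ down a perfect fifth → C#, giving C#-.

F#Δ7 C#-7 C#-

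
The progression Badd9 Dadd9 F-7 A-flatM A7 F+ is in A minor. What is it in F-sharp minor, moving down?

A minor down to F-sharp minor is a minor third; each chord root moves by that interval while the quality stays the same.
Badd9: root B down a minor third → G#, giving G#add9.
Dadd9: root D down a minor third → B, giving Badd9.
F-7: root F down a minor third → D, giving D-7.
A-flatM: root A-flat down a minor third → F, giving FM.
A7: root A down a minor third → F#, giving F#7.
F+: root F down a minor third → D, giving D+.

G#add9 Badd9 D-7 FM F#7 D+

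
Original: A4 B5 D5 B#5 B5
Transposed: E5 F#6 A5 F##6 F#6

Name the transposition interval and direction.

Take the first pair: A4 → E5. A to E spans 5 letter names, so the interval is some kind of fifth.
A4 to E5 is 7 semitones, which makes it a perfect fifth; the second version is higher, so the direction is up.
Checking another pair — B5 → F#6 — gives the same interval.

up a perfect fifth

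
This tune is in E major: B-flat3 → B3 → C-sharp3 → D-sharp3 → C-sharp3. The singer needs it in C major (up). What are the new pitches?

From E up to C is a minor sixth; apply that to each pitch.
Bb3 becomes Gb4
B3 becomes G4
C#3 becomes A3
D#3 becomes B3
C#3 becomes A3

Gb4 G4 A3 B3 A3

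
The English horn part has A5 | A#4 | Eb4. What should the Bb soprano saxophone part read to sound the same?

E5 E#4 Bb3

First find concert pitch: the English horn sounds a perfect fifth below written, so A5 A#4 Eb4 sounds D5 D#4 Ab3.
Then write for Bb soprano saxophone: it sounds a major second below written, so the part must be a major second above concert.
D5 → E5
D#4 → E#4
Ab3 → Bb3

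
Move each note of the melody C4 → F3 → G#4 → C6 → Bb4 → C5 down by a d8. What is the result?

C4: an octave down reaches C, and 11 semitones makes it C#3.
A diminished octave down from F3 gives F#2.
G#4 down a diminished octave is G##3.
C6: an octave down reaches C, and 11 semitones makes it C#5.
Bb4 down a diminished octave is B3.
C5 down a diminished octave is C#4.

C#3 F#2 G##3 C#5 B3 C#4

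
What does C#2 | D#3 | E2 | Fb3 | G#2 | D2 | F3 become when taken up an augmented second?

C#2 becomes D##2
D#3 becomes E##3
E2 becomes F##2
Fb3 becomes G3
G#2 becomes A##2
D2 becomes E#2
F3 becomes G#3

D##2 E##3 F##2 G3 A##2 E#2 G#3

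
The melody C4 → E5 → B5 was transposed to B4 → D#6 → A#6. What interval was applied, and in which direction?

From C4 to B4 is 7 letter names — a seventh of some quality.
C4 to B4 is 11 semitones, which makes it a major seventh; the second version is higher, so the direction is up.
Checking another pair — B5 → A#6 — gives the same interval.

up a major seventh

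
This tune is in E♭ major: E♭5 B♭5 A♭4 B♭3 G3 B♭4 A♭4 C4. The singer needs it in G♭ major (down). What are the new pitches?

Gb4 Db5 Cb4 Db3 Bb2 Db4 Cb4 Eb3

From E♭ down to G♭ is a major sixth; apply that to each pitch.
Eb5 becomes Gb4
Bb5 becomes Db5
Ab4 becomes Cb4
Bb3 becomes Db3
G3 becomes Bb2
Bb4 becomes Db4
Ab4 becomes Cb4
C4 becomes Eb3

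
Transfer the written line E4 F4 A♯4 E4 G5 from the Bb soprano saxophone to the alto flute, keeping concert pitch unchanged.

G4 Ab4 C#5 G4 Bb5

First find concert pitch: the Bb soprano saxophone sounds a major second below written, so E4 F4 A♯4 E4 G5 sounds D4 Eb4 G#4 D4 F5.
Then write for alto flute: it sounds a perfect fourth below written, so the part must be a perfect fourth above concert.
D4 → G4
Eb4 → Ab4
G#4 → C#5
D4 → G4
F5 → Bb5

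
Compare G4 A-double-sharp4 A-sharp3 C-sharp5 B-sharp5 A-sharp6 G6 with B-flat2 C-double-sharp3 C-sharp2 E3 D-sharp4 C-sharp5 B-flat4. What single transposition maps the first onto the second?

From G4 to Bb2 is 13 letter names — a thirteenth of some quality.
Bb2 to G4 is 21 semitones, which makes it a major thirteenth; the second version is lower, so the direction is down.
Checking another pair — G6 → Bb4 — gives the same interval.

down a major thirteenth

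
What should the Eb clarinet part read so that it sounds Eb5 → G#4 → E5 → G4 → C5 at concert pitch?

C5 E#4 C#5 E4 A4

The Eb clarinet sounds a minor third above written, so the written part must be a minor third below concert — transpose each note down.
Eb5 to C5
G#4 to E#4
E5 to C#5
G4 to E4
C5 to A4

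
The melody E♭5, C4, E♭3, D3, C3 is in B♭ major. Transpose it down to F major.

Bb4 G3 Bb2 A2 G2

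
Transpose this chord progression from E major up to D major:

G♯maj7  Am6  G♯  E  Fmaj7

E major up to D major is a minor seventh; each chord root moves by that interval while the quality stays the same.
G♯maj7: root G♯ up a minor seventh → F#, giving F#maj7.
Am6: root A up a minor seventh → G, giving Gm6.
G♯: root G♯ up a minor seventh → F#, giving F#.
E: root E up a minor seventh → D, giving D.
Fmaj7: root F up a minor seventh → Eb, giving Ebmaj7.

F#maj7 Gm6 F# D Ebmaj7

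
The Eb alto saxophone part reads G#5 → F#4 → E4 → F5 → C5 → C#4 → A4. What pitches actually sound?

Written C4 on the Eb alto saxophone sounds as Eb3, a major sixth lower; apply that shift to every note.
G#5 becomes B4
F#4 becomes A3
E4 becomes G3
F5 becomes Ab4
C5 becomes Eb4
C#4 becomes E3
A4 becomes C4

B4 A3 G3 Ab4 Eb4 E3 C4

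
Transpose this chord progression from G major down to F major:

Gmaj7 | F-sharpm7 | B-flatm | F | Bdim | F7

G major down to F major is a major second; each chord root moves by that interval while the quality stays the same.
Gmaj7: root G down a major second → F, giving Fmaj7.
F-sharpm7: root F-sharp down a major second → E, giving Em7.
B-flatm: root B-flat down a major second → Ab, giving Abm.
F: root F down a major second → Eb, giving Eb.
Bdim: root B down a major second → A, giving Adim.
F7: root F down a major second → Eb, giving Eb7.

Fmaj7 Em7 Abm Eb Adim Eb7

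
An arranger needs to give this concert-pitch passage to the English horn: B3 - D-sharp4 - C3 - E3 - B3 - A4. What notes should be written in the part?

Written C4 sounds as F3 on the English horn, so concert pitches are written a perfect fifth up.
B3 -> F#4
D#4 -> A#4
C3 -> G3
E3 -> B3
B3 -> F#4
A4 -> E5

F#4 A#4 G3 B3 F#4 E5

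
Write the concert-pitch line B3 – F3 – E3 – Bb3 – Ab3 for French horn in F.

Written C4 sounds as F3 on the French horn in F, so concert pitches are written a perfect fifth up.
B3 -> F#4
F3 -> C4
E3 -> B3
Bb3 -> F4
Ab3 -> Eb4

F#4 C4 B3 F4 Eb4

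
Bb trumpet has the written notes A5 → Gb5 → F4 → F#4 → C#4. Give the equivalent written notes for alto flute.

C6 Bbb5 Ab4 A4 E4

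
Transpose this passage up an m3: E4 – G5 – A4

G4 Bb5 C5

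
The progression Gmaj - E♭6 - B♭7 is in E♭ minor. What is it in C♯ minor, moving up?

E♭ minor up to C♯ minor is an augmented sixth; each chord root moves by that interval while the quality stays the same.
Gmaj: root G up an augmented sixth → E#, giving E#maj.
E♭6: root E♭ up an augmented sixth → C#, giving C#6.
B♭7: root B♭ up an augmented sixth → G#, giving G#7.

E#maj C#6 G#7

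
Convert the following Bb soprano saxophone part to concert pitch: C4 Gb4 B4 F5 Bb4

Bb3 Fb4 A4 Eb5 Ab4

Written C4 on the Bb soprano saxophone sounds as Bb3, a major second lower; apply that shift to every note.
C4 becomes Bb3
Gb4 becomes Fb4
B4 becomes A4
F5 becomes Eb5
Bb4 becomes Ab4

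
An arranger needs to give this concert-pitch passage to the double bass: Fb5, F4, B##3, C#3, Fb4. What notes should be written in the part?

Fb6 F5 B##4 C#4 Fb5

The double bass sounds a perfect octave below written, so the written part must be a perfect octave above concert — transpose each note up.
Fb5 → Fb6
F4 → F5
B##3 → B##4
C#3 → C#4
Fb4 → Fb5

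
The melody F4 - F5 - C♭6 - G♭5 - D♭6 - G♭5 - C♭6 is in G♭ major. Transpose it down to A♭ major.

G3 G4 Db5 Ab4 Eb5 Ab4 Db5

G♭ major to A♭ major down is a minor seventh, so every note moves down by that interval.
F4 → G3
F5 → G4
Cb6 → Db5
Gb5 → Ab4
Db6 → Eb5
Gb5 → Ab4
Cb6 → Db5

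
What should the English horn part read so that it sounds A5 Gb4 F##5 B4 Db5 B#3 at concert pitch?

Written C4 sounds as F3 on the English horn, so concert pitches are written a perfect fifth up.
A5 -> E6
Gb4 -> Db5
F##5 -> C##6
B4 -> F#5
Db5 -> Ab5
B#3 -> F##4

E6 Db5 C##6 F#5 Ab5 F##4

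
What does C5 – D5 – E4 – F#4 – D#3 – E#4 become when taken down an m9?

B3 C#4 D#3 E#3 C##2 D##3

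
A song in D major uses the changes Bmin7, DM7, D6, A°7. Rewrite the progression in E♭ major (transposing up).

D major up to E♭ major is a minor second; each chord root moves by that interval while the quality stays the same.
Bmin7: root B up a minor second → C, giving Cmin7.
DM7: root D up a minor second → Eb, giving EbM7.
D6: root D up a minor second → Eb, giving Eb6.
A°7: root A up a minor second → Bb, giving Bb°7.

Cmin7 EbM7 Eb6 Bb°7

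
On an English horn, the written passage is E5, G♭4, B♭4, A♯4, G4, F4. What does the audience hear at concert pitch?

A4 Cb4 Eb4 D#4 C4 Bb3

The English horn sounds a perfect fifth below written, so transpose each written note down a perfect fifth.
E5 gives A4
Gb4 gives Cb4
Bb4 gives Eb4
A#4 gives D#4
G4 gives C4
F4 gives Bb3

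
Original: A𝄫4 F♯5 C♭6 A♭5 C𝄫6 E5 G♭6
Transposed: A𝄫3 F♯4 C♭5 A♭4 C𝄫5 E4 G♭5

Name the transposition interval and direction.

down a perfect octave

Take the first pair: Abb4 → Abb3. A to A spans 8 letter names, so the interval is some kind of octave.
Abb3 to Abb4 is 12 semitones, which makes it a perfect octave; the second version is lower, so the direction is down.
Checking another pair — Gb6 → Gb5 — gives the same interval.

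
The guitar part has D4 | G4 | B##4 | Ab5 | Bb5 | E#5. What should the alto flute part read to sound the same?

G3 C4 E##4 Db5 Eb5 A#4

First find concert pitch: the guitar sounds a perfect octave below written, so D4 G4 B##4 Ab5 Bb5 E#5 sounds D3 G3 B##3 Ab4 Bb4 E#4.
Then write for alto flute: it sounds a perfect fourth below written, so the part must be a perfect fourth above concert.
D3 → G3
G3 → C4
B##3 → E##4
Ab4 → Db5
Bb4 → Eb5
E#4 → A#4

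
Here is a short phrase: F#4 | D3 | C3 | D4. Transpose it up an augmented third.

A##4 F##3 E#3 F##4

F#4 up an augmented third is A##4.
An augmented third up from D3 gives F##3.
C3 up an augmented third is E#3.
D4: a third up reaches F, and 5 semitones makes it F##4.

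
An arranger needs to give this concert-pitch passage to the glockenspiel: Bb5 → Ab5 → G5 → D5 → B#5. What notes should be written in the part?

Bb3 Ab3 G3 D3 B#3

The glockenspiel sounds a perfect fifteenth above written, so the written part must be a perfect fifteenth below concert — transpose each note down.
Bb5 gives Bb3
Ab5 gives Ab3
G5 gives G3
D5 gives D3
B#5 gives B#3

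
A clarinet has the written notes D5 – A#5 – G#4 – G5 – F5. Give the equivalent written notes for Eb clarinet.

G#4 D##5 C##4 C#5 B4

First find concert pitch: the A clarinet sounds a minor third below written, so D5 A#5 G#4 G5 F5 sounds B4 F##5 E#4 E5 D5.
Then write for Eb clarinet: it sounds a minor third above written, so the part must be a minor third below concert.
B4 → G#4
F##5 → D##5
E#4 → C##4
E5 → C#5
D5 → B4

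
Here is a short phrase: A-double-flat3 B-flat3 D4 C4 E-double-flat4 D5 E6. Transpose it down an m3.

Abb3 down a minor third is Fb3.
A minor third down from Bb3 gives G3.
A minor third down from D4 gives B3.
C4: a third down reaches A, and 3 semitones makes it A3.
A minor third down from Ebb4 gives Cb4.
A minor third down from D5 gives B4.
E6: a third down reaches C, and 3 semitones makes it C#6.

Fb3 G3 B3 A3 Cb4 B4 C#6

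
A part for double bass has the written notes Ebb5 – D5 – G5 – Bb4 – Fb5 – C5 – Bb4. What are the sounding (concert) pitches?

The double bass sounds a perfect octave below written, so transpose each written note down a perfect octave.
Ebb5 becomes Ebb4
D5 becomes D4
G5 becomes G4
Bb4 becomes Bb3
Fb5 becomes Fb4
C5 becomes C4
Bb4 becomes Bb3

Ebb4 D4 G4 Bb3 Fb4 C4 Bb3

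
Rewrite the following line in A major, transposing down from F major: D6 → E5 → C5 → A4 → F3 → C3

F#5 G#4 E4 C#4 A2 E2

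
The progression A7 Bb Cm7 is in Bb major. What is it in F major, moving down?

E7 F Gm7

Bb major down to F major is a perfect fourth; each chord root moves by that interval while the quality stays the same.
A7: root A down a perfect fourth → E, giving E7.
Bb: root Bb down a perfect fourth → F, giving F.
Cm7: root C down a perfect fourth → G, giving Gm7.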